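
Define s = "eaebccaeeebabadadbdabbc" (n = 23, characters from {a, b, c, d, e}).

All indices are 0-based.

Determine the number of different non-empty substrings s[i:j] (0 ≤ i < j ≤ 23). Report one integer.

rank→(start, suffix):
  0 → (11, 'abadadbdabbc')
  1 → (19, 'abbc')
  2 → (13, 'adadbdabbc')
  3 → (15, 'adbdabbc')
  4 → (1, 'aebccaeeebabadadbdabbc')
  5 → (6, 'aeeebabadadbdabbc')
  6 → (10, 'babadadbdabbc')
  7 → (12, 'badadbdabbc')
  8 → (20, 'bbc')
  9 → (21, 'bc')
  10 → (3, 'bccaeeebabadadbdabbc')
  11 → (17, 'bdabbc')
  12 → (22, 'c')
  13 → (5, 'caeeebabadadbdabbc')
  14 → (4, 'ccaeeebabadadbdabbc')
  15 → (18, 'dabbc')
  16 → (14, 'dadbdabbc')
  17 → (16, 'dbdabbc')
  18 → (0, 'eaebccaeeebabadadbdabbc')
  19 → (9, 'ebabadadbdabbc')
  20 → (2, 'ebccaeeebabadadbdabbc')
  21 → (8, 'eebabadadbdabbc')
  22 → (7, 'eeebabadadbdabbc')

SA = [11, 19, 13, 15, 1, 6, 10, 12, 20, 21, 3, 17, 22, 5, 4, 18, 14, 16, 0, 9, 2, 8, 7]
[i] adj suffixes → lcp
  [1] 11/19 → 2 ('ab')
  [2] 19/13 → 1 ('a')
  [3] 13/15 → 2 ('ad')
  [4] 15/1 → 1 ('a')
  [5] 1/6 → 2 ('ae')
  [6] 6/10 → 0 ('')
  [7] 10/12 → 2 ('ba')
  [8] 12/20 → 1 ('b')
  [9] 20/21 → 1 ('b')
  [10] 21/3 → 2 ('bc')
  [11] 3/17 → 1 ('b')
  [12] 17/22 → 0 ('')
  [13] 22/5 → 1 ('c')
  [14] 5/4 → 1 ('c')
  [15] 4/18 → 0 ('')
  [16] 18/14 → 2 ('da')
  [17] 14/16 → 1 ('d')
  [18] 16/0 → 0 ('')
  [19] 0/9 → 1 ('e')
  [20] 9/2 → 2 ('eb')
  [21] 2/8 → 1 ('e')
  [22] 8/7 → 2 ('ee')

n(n+1)/2 = 23·24/2 = 276
Σ LCP = 0 + 2 + 1 + 2 + 1 + 2 + 0 + 2 + 1 + 1 + 2 + 1 + 0 + 1 + 1 + 0 + 2 + 1 + 0 + 1 + 2 + 1 + 2 = 26
distinct = 276 − 26 = 250

250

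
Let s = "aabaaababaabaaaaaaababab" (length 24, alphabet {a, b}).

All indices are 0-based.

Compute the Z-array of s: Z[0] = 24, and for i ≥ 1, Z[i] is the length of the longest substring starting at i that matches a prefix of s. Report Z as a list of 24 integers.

Z[0]=24
i=1: i≥r, start 0; Z[1]=1 scan→box=[1,2)
i=2: i≥r, start 0; Z[2]=0
i=3: i≥r, start 0; Z[3]=2 scan→box=[3,5)
i=4: min(r-i=1, Z[1]=1)=1; Z[4]=4 scan→box=[4,8)
i=5: min(r-i=3, Z[1]=1)=1; Z[5]=1
i=6: min(r-i=2, Z[2]=0)=0; Z[6]=0
i=7: min(r-i=1, Z[3]=2)=1; Z[7]=1
i=8: i≥r, start 0; Z[8]=0
i=9: i≥r, start 0; Z[9]=6 scan→box=[9,15)
i=10: min(r-i=5, Z[1]=1)=1; Z[10]=1
i=11: min(r-i=4, Z[2]=0)=0; Z[11]=0
i=12: min(r-i=3, Z[3]=2)=2; Z[12]=2
i=13: min(r-i=2, Z[4]=4)=2; Z[13]=2
i=14: min(r-i=1, Z[5]=1)=1; Z[14]=2 scan→box=[14,16)
i=15: min(r-i=1, Z[1]=1)=1; Z[15]=2 scan→box=[15,17)
i=16: min(r-i=1, Z[1]=1)=1; Z[16]=2 scan→box=[16,18)
i=17: min(r-i=1, Z[1]=1)=1; Z[17]=4 scan→box=[17,21)
i=18: min(r-i=3, Z[1]=1)=1; Z[18]=1
i=19: min(r-i=2, Z[2]=0)=0; Z[19]=0
i=20: min(r-i=1, Z[3]=2)=1; Z[20]=1
i=21: i≥r, start 0; Z[21]=0
i=22: i≥r, start 0; Z[22]=1 scan→box=[22,23)
i=23: i≥r, start 0; Z[23]=0

[24, 1, 0, 2, 4, 1, 0, 1, 0, 6, 1, 0, 2, 2, 2, 2, 2, 4, 1, 0, 1, 0, 1, 0]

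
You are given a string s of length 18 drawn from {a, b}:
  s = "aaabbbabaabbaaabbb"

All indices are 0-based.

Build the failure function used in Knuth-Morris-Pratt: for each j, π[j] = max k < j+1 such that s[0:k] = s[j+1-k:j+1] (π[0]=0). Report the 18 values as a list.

[0, 1, 2, 0, 0, 0, 1, 0, 1, 2, 0, 0, 1, 2, 3, 4, 5, 6]

π[0] = 0
j=1 s[j]='a': π[1]=1 (border 'a')
j=2 s[j]='a': π[2]=2 (border 'aa')
j=3 s[j]='b': k: 2→1→0; π[3]=0 (border '')
j=4 s[j]='b': π[4]=0 (border '')
j=5 s[j]='b': π[5]=0 (border '')
j=6 s[j]='a': π[6]=1 (border 'a')
j=7 s[j]='b': k: 1→0; π[7]=0 (border '')
j=8 s[j]='a': π[8]=1 (border 'a')
j=9 s[j]='a': π[9]=2 (border 'aa')
j=10 s[j]='b': k: 2→1→0; π[10]=0 (border '')
j=11 s[j]='b': π[11]=0 (border '')
j=12 s[j]='a': π[12]=1 (border 'a')
j=13 s[j]='a': π[13]=2 (border 'aa')
j=14 s[j]='a': π[14]=3 (border 'aaa')
j=15 s[j]='b': π[15]=4 (border 'aaab')
j=16 s[j]='b': π[16]=5 (border 'aaabb')
j=17 s[j]='b': π[17]=6 (border 'aaabbb')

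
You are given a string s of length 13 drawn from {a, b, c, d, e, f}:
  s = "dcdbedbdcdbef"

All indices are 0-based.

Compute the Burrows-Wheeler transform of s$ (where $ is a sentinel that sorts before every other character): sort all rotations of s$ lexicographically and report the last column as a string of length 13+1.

fdddddecc$bbbe

rank  rotation        last
    0  $dcdbedbdcdbef  f
    1  bdcdbef$dcdbed  d
    2  bedbdcdbef$dcd  d
    3  bef$dcdbedbdcd  d
    4  cdbedbdcdbef$d  d
    5  cdbef$dcdbedbd  d
    6  dbdcdbef$dcdbe  e
    7  dbedbdcdbef$dc  c
    8  dbef$dcdbedbdc  c
    9  dcdbedbdcdbef$  $
   10  dcdbef$dcdbedb  b
   11  edbdcdbef$dcdb  b
   12  ef$dcdbedbdcdb  b
   13  f$dcdbedbdcdbe  e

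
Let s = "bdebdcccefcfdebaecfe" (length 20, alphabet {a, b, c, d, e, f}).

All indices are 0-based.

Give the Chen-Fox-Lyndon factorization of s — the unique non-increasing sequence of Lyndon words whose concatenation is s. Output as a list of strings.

["bde", "bdcccefcfde", "b", "aecfe"]

emit factor 1: 'bde' (i=0, period=3)
emit factor 2: 'bdcccefcfde' (i=3, period=11)
emit factor 3: 'b' (i=14, period=1)
emit factor 4: 'aecfe' (i=15, period=5)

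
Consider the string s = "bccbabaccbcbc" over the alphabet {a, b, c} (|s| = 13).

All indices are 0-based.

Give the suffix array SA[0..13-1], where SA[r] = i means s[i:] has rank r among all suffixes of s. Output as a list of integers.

rank→(start, suffix):
  0 → (4, 'abaccbcbc')
  1 → (6, 'accbcbc')
  2 → (3, 'babaccbcbc')
  3 → (5, 'baccbcbc')
  4 → (11, 'bc')
  5 → (9, 'bcbc')
  6 → (0, 'bccbabaccbcbc')
  7 → (12, 'c')
  8 → (2, 'cbabaccbcbc')
  9 → (10, 'cbc')
  10 → (8, 'cbcbc')
  11 → (1, 'ccbabaccbcbc')
  12 → (7, 'ccbcbc')

[4, 6, 3, 5, 11, 9, 0, 12, 2, 10, 8, 1, 7]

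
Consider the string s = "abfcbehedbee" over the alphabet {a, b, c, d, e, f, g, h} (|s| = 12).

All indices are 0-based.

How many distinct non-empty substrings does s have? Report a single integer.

rank | idx | suffix
   0 |   0 | abfcbehedbee
   1 |   9 | bee
   2 |   4 | behedbee
   3 |   1 | bfcbehedbee
   4 |   3 | cbehedbee
   5 |   8 | dbee
   6 |  11 | e
   7 |   7 | edbee
   8 |  10 | ee
   9 |   5 | ehedbee
  10 |   2 | fcbehedbee
  11 |   6 | hedbee

SA = [0, 9, 4, 1, 3, 8, 11, 7, 10, 5, 2, 6]
rank  pair      lcp
   1  s[0:],s[9:]  0  ''
   2  s[9:],s[4:]  2  'be'
   3  s[4:],s[1:]  1  'b'
   4  s[1:],s[3:]  0  ''
   5  s[3:],s[8:]  0  ''
   6  s[8:],s[11:]  0  ''
   7  s[11:],s[7:]  1  'e'
   8  s[7:],s[10:]  1  'e'
   9  s[10:],s[5:]  1  'e'
  10  s[5:],s[2:]  0  ''
  11  s[2:],s[6:]  0  ''

n(n+1)/2 = 12·13/2 = 78
Σ LCP = 0 + 0 + 2 + 1 + 0 + 0 + 0 + 1 + 1 + 1 + 0 + 0 = 6
distinct = 78 − 6 = 72

72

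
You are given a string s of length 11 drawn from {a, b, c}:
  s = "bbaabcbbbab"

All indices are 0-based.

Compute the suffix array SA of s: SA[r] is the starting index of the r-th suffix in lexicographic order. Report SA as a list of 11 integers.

[2, 9, 3, 10, 1, 8, 0, 7, 6, 4, 5]

rank | idx | suffix
   0 |   2 | aabcbbbab
   1 |   9 | ab
   2 |   3 | abcbbbab
   3 |  10 | b
   4 |   1 | baabcbbbab
   5 |   8 | bab
   6 |   0 | bbaabcbbbab
   7 |   7 | bbab
   8 |   6 | bbbab
   9 |   4 | bcbbbab
  10 |   5 | cbbbab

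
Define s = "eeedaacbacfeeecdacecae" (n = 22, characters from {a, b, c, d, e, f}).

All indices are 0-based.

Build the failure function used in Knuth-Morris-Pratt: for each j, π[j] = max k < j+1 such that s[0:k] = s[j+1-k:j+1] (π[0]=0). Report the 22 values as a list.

π[0] = 0
j=1 s[j]='e': π[1]=1 (border 'e')
j=2 s[j]='e': π[2]=2 (border 'ee')
j=3 s[j]='d': k: 2→1→0; π[3]=0 (border '')
j=4 s[j]='a': π[4]=0 (border '')
j=5 s[j]='a': π[5]=0 (border '')
j=6 s[j]='c': π[6]=0 (border '')
j=7 s[j]='b': π[7]=0 (border '')
j=8 s[j]='a': π[8]=0 (border '')
j=9 s[j]='c': π[9]=0 (border '')
j=10 s[j]='f': π[10]=0 (border '')
j=11 s[j]='e': π[11]=1 (border 'e')
j=12 s[j]='e': π[12]=2 (border 'ee')
j=13 s[j]='e': π[13]=3 (border 'eee')
j=14 s[j]='c': k: 3→2→1→0; π[14]=0 (border '')
j=15 s[j]='d': π[15]=0 (border '')
j=16 s[j]='a': π[16]=0 (border '')
j=17 s[j]='c': π[17]=0 (border '')
j=18 s[j]='e': π[18]=1 (border 'e')
j=19 s[j]='c': k: 1→0; π[19]=0 (border '')
j=20 s[j]='a': π[20]=0 (border '')
j=21 s[j]='e': π[21]=1 (border 'e')

[0, 1, 2, 0, 0, 0, 0, 0, 0, 0, 0, 1, 2, 3, 0, 0, 0, 0, 1, 0, 0, 1]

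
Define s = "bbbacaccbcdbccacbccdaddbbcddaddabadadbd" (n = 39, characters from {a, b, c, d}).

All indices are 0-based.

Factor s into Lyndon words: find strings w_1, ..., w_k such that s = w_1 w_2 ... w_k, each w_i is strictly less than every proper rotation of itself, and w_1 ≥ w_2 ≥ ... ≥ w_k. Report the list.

["b", "b", "b", "acaccbcdbccacbccdaddbbcddadd", "abadadbd"]

emit factor 1: 'b' (i=0, period=1)
emit factor 2: 'b' (i=1, period=1)
emit factor 3: 'b' (i=2, period=1)
emit factor 4: 'acaccbcdbccacbccdaddbbcddadd' (i=3, period=28)
emit factor 5: 'abadadbd' (i=31, period=8)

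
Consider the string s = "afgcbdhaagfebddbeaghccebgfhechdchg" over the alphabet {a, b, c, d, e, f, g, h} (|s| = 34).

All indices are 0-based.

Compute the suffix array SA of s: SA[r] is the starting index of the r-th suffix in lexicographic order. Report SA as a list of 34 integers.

rank | idx | suffix
   0 |   7 | aagfebddbeaghccebgfhechdchg
   1 |   0 | afgcbdhaagfebddbeaghccebgfhechdchg
   2 |   8 | agfebddbeaghccebgfhechdchg
   3 |  17 | aghccebgfhechdchg
   4 |  12 | bddbeaghccebgfhechdchg
   5 |   4 | bdhaagfebddbeaghccebgfhechdchg
   6 |  15 | beaghccebgfhechdchg
   7 |  23 | bgfhechdchg
   8 |   3 | cbdhaagfebddbeaghccebgfhechdchg
   9 |  20 | ccebgfhechdchg
  10 |  21 | cebgfhechdchg
  11 |  28 | chdchg
  12 |  31 | chg
  13 |  14 | dbeaghccebgfhechdchg
  14 |  30 | dchg
  15 |  13 | ddbeaghccebgfhechdchg
  16 |   5 | dhaagfebddbeaghccebgfhechdchg
  17 |  16 | eaghccebgfhechdchg
  18 |  11 | ebddbeaghccebgfhechdchg
  19 |  22 | ebgfhechdchg
  20 |  27 | echdchg
  21 |  10 | febddbeaghccebgfhechdchg
  22 |   1 | fgcbdhaagfebddbeaghccebgfhechdchg
  23 |  25 | fhechdchg
  24 |  33 | g
  25 |   2 | gcbdhaagfebddbeaghccebgfhechdchg
  26 |   9 | gfebddbeaghccebgfhechdchg
  27 |  24 | gfhechdchg
  28 |  18 | ghccebgfhechdchg
  29 |   6 | haagfebddbeaghccebgfhechdchg
  30 |  19 | hccebgfhechdchg
  31 |  29 | hdchg
  32 |  26 | hechdchg
  33 |  32 | hg

[7, 0, 8, 17, 12, 4, 15, 23, 3, 20, 21, 28, 31, 14, 30, 13, 5, 16, 11, 22, 27, 10, 1, 25, 33, 2, 9, 24, 18, 6, 19, 29, 26, 32]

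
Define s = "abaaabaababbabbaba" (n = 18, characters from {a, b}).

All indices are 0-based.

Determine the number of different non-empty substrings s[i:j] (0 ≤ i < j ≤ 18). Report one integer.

125

rank | idx | suffix
   0 |  17 | a
   1 |   2 | aaabaababbabbaba
   2 |   3 | aabaababbabbaba
   3 |   6 | aababbabbaba
   4 |  15 | aba
   5 |   0 | abaaabaababbabbaba
   6 |   4 | abaababbabbaba
   7 |   7 | ababbabbaba
   8 |  12 | abbaba
   9 |   9 | abbabbaba
  10 |  16 | ba
  11 |   1 | baaabaababbabbaba
  12 |   5 | baababbabbaba
  13 |  14 | baba
  14 |  11 | babbaba
  15 |   8 | babbabbaba
  16 |  13 | bbaba
  17 |  10 | bbabbaba

SA = [17, 2, 3, 6, 15, 0, 4, 7, 12, 9, 16, 1, 5, 14, 11, 8, 13, 10]
[i] adj suffixes → lcp
  [1] 17/2 → 1 ('a')
  [2] 2/3 → 2 ('aa')
  [3] 3/6 → 4 ('aaba')
  [4] 6/15 → 1 ('a')
  [5] 15/0 → 3 ('aba')
  [6] 0/4 → 4 ('abaa')
  [7] 4/7 → 3 ('aba')
  [8] 7/12 → 2 ('ab')
  [9] 12/9 → 5 ('abbab')
  [10] 9/16 → 0 ('')
  [11] 16/1 → 2 ('ba')
  [12] 1/5 → 3 ('baa')
  [13] 5/14 → 2 ('ba')
  [14] 14/11 → 3 ('bab')
  [15] 11/8 → 6 ('babbab')
  [16] 8/13 → 1 ('b')
  [17] 13/10 → 4 ('bbab')

n(n+1)/2 = 18·19/2 = 171
Σ LCP = 0 + 1 + 2 + 4 + 1 + 3 + 4 + 3 + 2 + 5 + 0 + 2 + 3 + 2 + 3 + 6 + 1 + 4 = 46
distinct = 171 − 46 = 125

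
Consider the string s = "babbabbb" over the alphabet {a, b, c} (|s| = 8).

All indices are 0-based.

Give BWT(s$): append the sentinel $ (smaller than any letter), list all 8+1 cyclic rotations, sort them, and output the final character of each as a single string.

bbbb$bbaa

rank  rotation   last
    0  $babbabbb  b
    1  abbabbb$b  b
    2  abbb$babb  b
    3  b$babbabb  b
    4  babbabbb$  $
    5  babbb$bab  b
    6  bb$babbab  b
    7  bbabbb$ba  a
    8  bbb$babba  a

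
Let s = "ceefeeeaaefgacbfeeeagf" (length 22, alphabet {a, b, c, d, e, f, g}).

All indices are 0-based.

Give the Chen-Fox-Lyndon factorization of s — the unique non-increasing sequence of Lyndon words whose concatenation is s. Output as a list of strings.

["ceefeee", "aaefgacbfeeeagf"]

emit factor 1: 'ceefeee' (i=0, period=7)
emit factor 2: 'aaefgacbfeeeagf' (i=7, period=15)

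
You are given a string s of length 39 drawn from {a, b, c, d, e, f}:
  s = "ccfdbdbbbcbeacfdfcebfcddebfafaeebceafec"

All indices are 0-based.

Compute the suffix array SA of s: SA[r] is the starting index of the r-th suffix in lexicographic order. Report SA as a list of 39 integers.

[12, 29, 27, 35, 6, 7, 8, 32, 4, 10, 25, 19, 38, 9, 0, 21, 33, 17, 1, 13, 5, 3, 22, 23, 15, 11, 34, 31, 24, 18, 37, 30, 28, 26, 20, 16, 2, 14, 36]

rank | idx | suffix
   0 |  12 | acfdfcebfcddebfafaeebceafec
   1 |  29 | aeebceafec
   2 |  27 | afaeebceafec
   3 |  35 | afec
   4 |   6 | bbbcbeacfdfcebfcddebfafaeebceafec
   5 |   7 | bbcbeacfdfcebfcddebfafaeebceafec
   6 |   8 | bcbeacfdfcebfcddebfafaeebceafec
   7 |  32 | bceafec
   8 |   4 | bdbbbcbeacfdfcebfcddebfafaeebceafec
   9 |  10 | beacfdfcebfcddebfafaeebceafec
  10 |  25 | bfafaeebceafec
  11 |  19 | bfcddebfafaeebceafec
  12 |  38 | c
  13 |   9 | cbeacfdfcebfcddebfafaeebceafec
  14 |   0 | ccfdbdbbbcbeacfdfcebfcddebfafaeebceafec
  15 |  21 | cddebfafaeebceafec
  16 |  33 | ceafec
  17 |  17 | cebfcddebfafaeebceafec
  18 |   1 | cfdbdbbbcbeacfdfcebfcddebfafaeebceafec
  19 |  13 | cfdfcebfcddebfafaeebceafec
  20 |   5 | dbbbcbeacfdfcebfcddebfafaeebceafec
  21 |   3 | dbdbbbcbeacfdfcebfcddebfafaeebceafec
  22 |  22 | ddebfafaeebceafec
  23 |  23 | debfafaeebceafec
  24 |  15 | dfcebfcddebfafaeebceafec
  25 |  11 | eacfdfcebfcddebfafaeebceafec
  26 |  34 | eafec
  27 |  31 | ebceafec
  28 |  24 | ebfafaeebceafec
  29 |  18 | ebfcddebfafaeebceafec
  30 |  37 | ec
  31 |  30 | eebceafec
  32 |  28 | faeebceafec
  33 |  26 | fafaeebceafec
  34 |  20 | fcddebfafaeebceafec
  35 |  16 | fcebfcddebfafaeebceafec
  36 |   2 | fdbdbbbcbeacfdfcebfcddebfafaeebceafec
  37 |  14 | fdfcebfcddebfafaeebceafec
  38 |  36 | fec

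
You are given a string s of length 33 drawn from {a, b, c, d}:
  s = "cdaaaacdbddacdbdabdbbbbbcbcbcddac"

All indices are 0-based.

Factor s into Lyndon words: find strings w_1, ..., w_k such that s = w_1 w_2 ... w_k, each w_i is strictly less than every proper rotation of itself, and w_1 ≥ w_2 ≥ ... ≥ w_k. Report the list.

["cd", "aaaacdbddacdbdabdbbbbbcbcbcddac"]

emit factor 1: 'cd' (i=0, period=2)
emit factor 2: 'aaaacdbddacdbdabdbbbbbcbcbcddac' (i=2, period=31)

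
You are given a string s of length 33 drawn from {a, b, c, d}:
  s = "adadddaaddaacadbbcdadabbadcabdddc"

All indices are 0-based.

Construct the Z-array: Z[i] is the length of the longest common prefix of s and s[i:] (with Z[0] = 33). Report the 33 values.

Z[0]=33
i=1: outside box; Z[1]=0
i=2: outside box; Z[2]=2 grow→box=[2,4)
i=3: min(r-i=1, Z[1]=0)=0; Z[3]=0
i=4: outside box; Z[4]=0
i=5: outside box; Z[5]=0
i=6: outside box; Z[6]=1 grow→box=[6,7)
i=7: outside box; Z[7]=2 grow→box=[7,9)
i=8: min(r-i=1, Z[1]=0)=0; Z[8]=0
i=9: outside box; Z[9]=0
i=10: outside box; Z[10]=1 grow→box=[10,11)
i=11: outside box; Z[11]=1 grow→box=[11,12)
i=12: outside box; Z[12]=0
i=13: outside box; Z[13]=2 grow→box=[13,15)
i=14: min(r-i=1, Z[1]=0)=0; Z[14]=0
i=15: outside box; Z[15]=0
i=16: outside box; Z[16]=0
i=17: outside box; Z[17]=0
i=18: outside box; Z[18]=0
i=19: outside box; Z[19]=3 grow→box=[19,22)
i=20: min(r-i=2, Z[1]=0)=0; Z[20]=0
i=21: min(r-i=1, Z[2]=2)=1; Z[21]=1
i=22: outside box; Z[22]=0
i=23: outside box; Z[23]=0
i=24: outside box; Z[24]=2 grow→box=[24,26)
i=25: min(r-i=1, Z[1]=0)=0; Z[25]=0
i=26: outside box; Z[26]=0
i=27: outside box; Z[27]=1 grow→box=[27,28)
i=28: outside box; Z[28]=0
i=29: outside box; Z[29]=0
i=30: outside box; Z[30]=0
i=31: outside box; Z[31]=0
i=32: outside box; Z[32]=0

[33, 0, 2, 0, 0, 0, 1, 2, 0, 0, 1, 1, 0, 2, 0, 0, 0, 0, 0, 3, 0, 1, 0, 0, 2, 0, 0, 1, 0, 0, 0, 0, 0]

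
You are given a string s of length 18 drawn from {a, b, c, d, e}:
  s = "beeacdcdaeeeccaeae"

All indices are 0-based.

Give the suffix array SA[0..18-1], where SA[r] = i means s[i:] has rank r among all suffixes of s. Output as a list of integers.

[3, 16, 14, 8, 0, 13, 12, 6, 4, 7, 5, 17, 2, 15, 11, 1, 10, 9]

sorted suffixes:
  #0 SA[0]=3  'acdcdaeeeccaeae'
  #1 SA[1]=16  'ae'
  #2 SA[2]=14  'aeae'
  #3 SA[3]=8  'aeeeccaeae'
  #4 SA[4]=0  'beeacdcdaeeeccaeae'
  #5 SA[5]=13  'caeae'
  #6 SA[6]=12  'ccaeae'
  #7 SA[7]=6  'cdaeeeccaeae'
  #8 SA[8]=4  'cdcdaeeeccaeae'
  #9 SA[9]=7  'daeeeccaeae'
  #10 SA[10]=5  'dcdaeeeccaeae'
  #11 SA[11]=17  'e'
  #12 SA[12]=2  'eacdcdaeeeccaeae'
  #13 SA[13]=15  'eae'
  #14 SA[14]=11  'eccaeae'
  #15 SA[15]=1  'eeacdcdaeeeccaeae'
  #16 SA[16]=10  'eeccaeae'
  #17 SA[17]=9  'eeeccaeae'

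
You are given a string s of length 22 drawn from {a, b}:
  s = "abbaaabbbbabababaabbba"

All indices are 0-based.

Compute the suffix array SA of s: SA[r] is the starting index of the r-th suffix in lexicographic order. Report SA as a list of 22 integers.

rank | idx | suffix
   0 |  21 | a
   1 |   3 | aaabbbbabababaabbba
   2 |  16 | aabbba
   3 |   4 | aabbbbabababaabbba
   4 |  14 | abaabbba
   5 |  12 | ababaabbba
   6 |  10 | abababaabbba
   7 |   0 | abbaaabbbbabababaabbba
   8 |  17 | abbba
   9 |   5 | abbbbabababaabbba
  10 |  20 | ba
  11 |   2 | baaabbbbabababaabbba
  12 |  15 | baabbba
  13 |  13 | babaabbba
  14 |  11 | bababaabbba
  15 |   9 | babababaabbba
  16 |  19 | bba
  17 |   1 | bbaaabbbbabababaabbba
  18 |   8 | bbabababaabbba
  19 |  18 | bbba
  20 |   7 | bbbabababaabbba
  21 |   6 | bbbbabababaabbba

[21, 3, 16, 4, 14, 12, 10, 0, 17, 5, 20, 2, 15, 13, 11, 9, 19, 1, 8, 18, 7, 6]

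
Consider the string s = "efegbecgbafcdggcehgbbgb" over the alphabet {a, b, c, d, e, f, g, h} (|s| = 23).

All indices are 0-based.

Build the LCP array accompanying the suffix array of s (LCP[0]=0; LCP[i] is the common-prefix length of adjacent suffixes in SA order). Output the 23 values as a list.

rank→(start, suffix):
  0 → (9, 'afcdggcehgbbgb')
  1 → (22, 'b')
  2 → (8, 'bafcdggcehgbbgb')
  3 → (19, 'bbgb')
  4 → (4, 'becgbafcdggcehgbbgb')
  5 → (20, 'bgb')
  6 → (11, 'cdggcehgbbgb')
  7 → (15, 'cehgbbgb')
  8 → (6, 'cgbafcdggcehgbbgb')
  9 → (12, 'dggcehgbbgb')
  10 → (5, 'ecgbafcdggcehgbbgb')
  11 → (0, 'efegbecgbafcdggcehgbbgb')
  12 → (2, 'egbecgbafcdggcehgbbgb')
  13 → (16, 'ehgbbgb')
  14 → (10, 'fcdggcehgbbgb')
  15 → (1, 'fegbecgbafcdggcehgbbgb')
  16 → (21, 'gb')
  17 → (7, 'gbafcdggcehgbbgb')
  18 → (18, 'gbbgb')
  19 → (3, 'gbecgbafcdggcehgbbgb')
  20 → (14, 'gcehgbbgb')
  21 → (13, 'ggcehgbbgb')
  22 → (17, 'hgbbgb')

SA = [9, 22, 8, 19, 4, 20, 11, 15, 6, 12, 5, 0, 2, 16, 10, 1, 21, 7, 18, 3, 14, 13, 17]
i: (SA[i-1],SA[i]) lcp shared
  1: (9,22) 0 ''
  2: (22,8) 1 'b'
  3: (8,19) 1 'b'
  4: (19,4) 1 'b'
  5: (4,20) 1 'b'
  6: (20,11) 0 ''
  7: (11,15) 1 'c'
  8: (15,6) 1 'c'
  9: (6,12) 0 ''
  10: (12,5) 0 ''
  11: (5,0) 1 'e'
  12: (0,2) 1 'e'
  13: (2,16) 1 'e'
  14: (16,10) 0 ''
  15: (10,1) 1 'f'
  16: (1,21) 0 ''
  17: (21,7) 2 'gb'
  18: (7,18) 2 'gb'
  19: (18,3) 2 'gb'
  20: (3,14) 1 'g'
  21: (14,13) 1 'g'
  22: (13,17) 0 ''

[0, 0, 1, 1, 1, 1, 0, 1, 1, 0, 0, 1, 1, 1, 0, 1, 0, 2, 2, 2, 1, 1, 0]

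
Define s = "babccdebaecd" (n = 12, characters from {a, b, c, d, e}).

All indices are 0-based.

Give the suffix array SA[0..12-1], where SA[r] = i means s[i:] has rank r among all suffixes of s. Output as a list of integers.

rank | idx | suffix
   0 |   1 | abccdebaecd
   1 |   8 | aecd
   2 |   0 | babccdebaecd
   3 |   7 | baecd
   4 |   2 | bccdebaecd
   5 |   3 | ccdebaecd
   6 |  10 | cd
   7 |   4 | cdebaecd
   8 |  11 | d
   9 |   5 | debaecd
  10 |   6 | ebaecd
  11 |   9 | ecd

[1, 8, 0, 7, 2, 3, 10, 4, 11, 5, 6, 9]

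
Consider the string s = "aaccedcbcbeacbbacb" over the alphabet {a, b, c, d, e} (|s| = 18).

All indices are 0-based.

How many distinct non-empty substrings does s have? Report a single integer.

152

rank | idx | suffix
   0 |   0 | aaccedcbcbeacbbacb
   1 |  15 | acb
   2 |  11 | acbbacb
   3 |   1 | accedcbcbeacbbacb
   4 |  17 | b
   5 |  14 | bacb
   6 |  13 | bbacb
   7 |   7 | bcbeacbbacb
   8 |   9 | beacbbacb
   9 |  16 | cb
  10 |  12 | cbbacb
  11 |   6 | cbcbeacbbacb
  12 |   8 | cbeacbbacb
  13 |   2 | ccedcbcbeacbbacb
  14 |   3 | cedcbcbeacbbacb
  15 |   5 | dcbcbeacbbacb
  16 |  10 | eacbbacb
  17 |   4 | edcbcbeacbbacb

SA = [0, 15, 11, 1, 17, 14, 13, 7, 9, 16, 12, 6, 8, 2, 3, 5, 10, 4]
i: (SA[i-1],SA[i]) lcp shared
  1: (0,15) 1 'a'
  2: (15,11) 3 'acb'
  3: (11,1) 2 'ac'
  4: (1,17) 0 ''
  5: (17,14) 1 'b'
  6: (14,13) 1 'b'
  7: (13,7) 1 'b'
  8: (7,9) 1 'b'
  9: (9,16) 0 ''
  10: (16,12) 2 'cb'
  11: (12,6) 2 'cb'
  12: (6,8) 2 'cb'
  13: (8,2) 1 'c'
  14: (2,3) 1 'c'
  15: (3,5) 0 ''
  16: (5,10) 0 ''
  17: (10,4) 1 'e'

n(n+1)/2 = 18·19/2 = 171
Σ LCP = 0 + 1 + 3 + 2 + 0 + 1 + 1 + 1 + 1 + 0 + 2 + 2 + 2 + 1 + 1 + 0 + 0 + 1 = 19
distinct = 171 − 19 = 152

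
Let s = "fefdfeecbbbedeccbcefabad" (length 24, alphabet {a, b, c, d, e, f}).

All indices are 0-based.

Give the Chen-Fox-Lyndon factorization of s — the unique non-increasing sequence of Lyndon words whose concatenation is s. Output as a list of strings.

emit factor 1: 'f' (i=0, period=1)
emit factor 2: 'ef' (i=1, period=2)
emit factor 3: 'dfee' (i=3, period=4)
emit factor 4: 'c' (i=7, period=1)
emit factor 5: 'bbbedeccbcef' (i=8, period=12)
emit factor 6: 'abad' (i=20, period=4)

["f", "ef", "dfee", "c", "bbbedeccbcef", "abad"]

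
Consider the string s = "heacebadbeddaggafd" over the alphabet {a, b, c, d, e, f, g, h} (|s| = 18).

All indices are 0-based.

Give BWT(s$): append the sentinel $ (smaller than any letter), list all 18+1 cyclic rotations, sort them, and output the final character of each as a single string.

rank  rotation             last
    0  $heacebadbeddaggafd  d
    1  acebadbeddaggafd$he  e
    2  adbeddaggafd$heaceb  b
    3  afd$heacebadbeddagg  g
    4  aggafd$heacebadbedd  d
    5  badbeddaggafd$heace  e
    6  beddaggafd$heacebad  d
    7  cebadbeddaggafd$hea  a
    8  d$heacebadbeddaggaf  f
    9  daggafd$heacebadbed  d
   10  dbeddaggafd$heaceba  a
   11  ddaggafd$heacebadbe  e
   12  eacebadbeddaggafd$h  h
   13  ebadbeddaggafd$heac  c
   14  eddaggafd$heacebadb  b
   15  fd$heacebadbeddagga  a
   16  gafd$heacebadbeddag  g
   17  ggafd$heacebadbedda  a
   18  heacebadbeddaggafd$  $

debgdedafdaehcbaga$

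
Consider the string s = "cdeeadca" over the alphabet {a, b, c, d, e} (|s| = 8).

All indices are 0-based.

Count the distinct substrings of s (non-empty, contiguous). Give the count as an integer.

32

rank→(start, suffix):
  0 → (7, 'a')
  1 → (4, 'adca')
  2 → (6, 'ca')
  3 → (0, 'cdeeadca')
  4 → (5, 'dca')
  5 → (1, 'deeadca')
  6 → (3, 'eadca')
  7 → (2, 'eeadca')

SA = [7, 4, 6, 0, 5, 1, 3, 2]
[i] adj suffixes → lcp
  [1] 7/4 → 1 ('a')
  [2] 4/6 → 0 ('')
  [3] 6/0 → 1 ('c')
  [4] 0/5 → 0 ('')
  [5] 5/1 → 1 ('d')
  [6] 1/3 → 0 ('')
  [7] 3/2 → 1 ('e')

n(n+1)/2 = 8·9/2 = 36
Σ LCP = 0 + 1 + 0 + 1 + 0 + 1 + 0 + 1 = 4
distinct = 36 − 4 = 32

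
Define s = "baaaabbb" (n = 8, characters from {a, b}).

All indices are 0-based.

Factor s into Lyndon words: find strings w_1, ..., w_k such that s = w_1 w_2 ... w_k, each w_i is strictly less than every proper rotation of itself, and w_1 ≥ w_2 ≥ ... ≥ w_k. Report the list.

["b", "aaaabbb"]

emit factor 1: 'b' (i=0, period=1)
emit factor 2: 'aaaabbb' (i=1, period=7)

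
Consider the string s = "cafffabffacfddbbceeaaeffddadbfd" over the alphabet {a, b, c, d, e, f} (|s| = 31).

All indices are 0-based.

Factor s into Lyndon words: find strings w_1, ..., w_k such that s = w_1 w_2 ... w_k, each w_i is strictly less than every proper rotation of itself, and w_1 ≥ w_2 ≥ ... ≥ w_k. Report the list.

emit factor 1: 'c' (i=0, period=1)
emit factor 2: 'afff' (i=1, period=4)
emit factor 3: 'abffacfddbbcee' (i=5, period=14)
emit factor 4: 'aaeffddadbfd' (i=19, period=12)

["c", "afff", "abffacfddbbcee", "aaeffddadbfd"]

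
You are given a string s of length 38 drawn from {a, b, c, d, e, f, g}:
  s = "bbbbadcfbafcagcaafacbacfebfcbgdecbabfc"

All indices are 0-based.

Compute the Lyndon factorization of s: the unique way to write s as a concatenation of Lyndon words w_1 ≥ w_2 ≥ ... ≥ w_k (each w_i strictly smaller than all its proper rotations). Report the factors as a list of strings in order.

emit factor 1: 'b' (i=0, period=1)
emit factor 2: 'b' (i=1, period=1)
emit factor 3: 'b' (i=2, period=1)
emit factor 4: 'b' (i=3, period=1)
emit factor 5: 'adcfbafcagc' (i=4, period=11)
emit factor 6: 'aafacbacfebfcbgdecbabfc' (i=15, period=23)

["b", "b", "b", "b", "adcfbafcagc", "aafacbacfebfcbgdecbabfc"]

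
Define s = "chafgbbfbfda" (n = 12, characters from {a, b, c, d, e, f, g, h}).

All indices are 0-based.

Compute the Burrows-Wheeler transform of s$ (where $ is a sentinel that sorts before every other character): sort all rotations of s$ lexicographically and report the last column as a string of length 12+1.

adhgbf$fbbafc

rank  rotation       last
    0  $chafgbbfbfda  a
    1  a$chafgbbfbfd  d
    2  afgbbfbfda$ch  h
    3  bbfbfda$chafg  g
    4  bfbfda$chafgb  b
    5  bfda$chafgbbf  f
    6  chafgbbfbfda$  $
    7  da$chafgbbfbf  f
    8  fbfda$chafgbb  b
    9  fda$chafgbbfb  b
   10  fgbbfbfda$cha  a
   11  gbbfbfda$chaf  f
   12  hafgbbfbfda$c  c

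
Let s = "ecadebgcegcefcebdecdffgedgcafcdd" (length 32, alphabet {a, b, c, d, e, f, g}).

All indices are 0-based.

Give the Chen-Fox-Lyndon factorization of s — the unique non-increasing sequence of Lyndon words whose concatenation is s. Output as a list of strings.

["e", "c", "adebgcegcefcebdecdffgedgcafcdd"]

emit factor 1: 'e' (i=0, period=1)
emit factor 2: 'c' (i=1, period=1)
emit factor 3: 'adebgcegcefcebdecdffgedgcafcdd' (i=2, period=30)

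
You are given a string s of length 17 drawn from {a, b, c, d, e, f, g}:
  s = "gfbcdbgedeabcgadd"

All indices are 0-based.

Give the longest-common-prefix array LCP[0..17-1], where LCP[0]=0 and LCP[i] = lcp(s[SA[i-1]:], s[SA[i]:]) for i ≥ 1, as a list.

rank | idx | suffix
   0 |  10 | abcgadd
   1 |  14 | add
   2 |   2 | bcdbgedeabcgadd
   3 |  11 | bcgadd
   4 |   5 | bgedeabcgadd
   5 |   3 | cdbgedeabcgadd
   6 |  12 | cgadd
   7 |  16 | d
   8 |   4 | dbgedeabcgadd
   9 |  15 | dd
  10 |   8 | deabcgadd
  11 |   9 | eabcgadd
  12 |   7 | edeabcgadd
  13 |   1 | fbcdbgedeabcgadd
  14 |  13 | gadd
  15 |   6 | gedeabcgadd
  16 |   0 | gfbcdbgedeabcgadd

SA = [10, 14, 2, 11, 5, 3, 12, 16, 4, 15, 8, 9, 7, 1, 13, 6, 0]
[i] adj suffixes → lcp
  [1] 10/14 → 1 ('a')
  [2] 14/2 → 0 ('')
  [3] 2/11 → 2 ('bc')
  [4] 11/5 → 1 ('b')
  [5] 5/3 → 0 ('')
  [6] 3/12 → 1 ('c')
  [7] 12/16 → 0 ('')
  [8] 16/4 → 1 ('d')
  [9] 4/15 → 1 ('d')
  [10] 15/8 → 1 ('d')
  [11] 8/9 → 0 ('')
  [12] 9/7 → 1 ('e')
  [13] 7/1 → 0 ('')
  [14] 1/13 → 0 ('')
  [15] 13/6 → 1 ('g')
  [16] 6/0 → 1 ('g')

[0, 1, 0, 2, 1, 0, 1, 0, 1, 1, 1, 0, 1, 0, 0, 1, 1]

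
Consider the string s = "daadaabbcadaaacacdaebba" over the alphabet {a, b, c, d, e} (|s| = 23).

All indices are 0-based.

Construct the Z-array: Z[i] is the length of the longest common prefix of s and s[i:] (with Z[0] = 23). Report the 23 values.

[23, 0, 0, 3, 0, 0, 0, 0, 0, 0, 3, 0, 0, 0, 0, 0, 0, 2, 0, 0, 0, 0, 0]

Z[0]=23
i=1: fresh scan; Z[1]=0
i=2: fresh scan; Z[2]=0
i=3: fresh scan; Z[3]=3 grow→box=[3,6)
i=4: min(r-i=2, Z[1]=0)=0; Z[4]=0
i=5: min(r-i=1, Z[2]=0)=0; Z[5]=0
i=6: fresh scan; Z[6]=0
i=7: fresh scan; Z[7]=0
i=8: fresh scan; Z[8]=0
i=9: fresh scan; Z[9]=0
i=10: fresh scan; Z[10]=3 grow→box=[10,13)
i=11: min(r-i=2, Z[1]=0)=0; Z[11]=0
i=12: min(r-i=1, Z[2]=0)=0; Z[12]=0
i=13: fresh scan; Z[13]=0
i=14: fresh scan; Z[14]=0
i=15: fresh scan; Z[15]=0
i=16: fresh scan; Z[16]=0
i=17: fresh scan; Z[17]=2 grow→box=[17,19)
i=18: min(r-i=1, Z[1]=0)=0; Z[18]=0
i=19: fresh scan; Z[19]=0
i=20: fresh scan; Z[20]=0
i=21: fresh scan; Z[21]=0
i=22: fresh scan; Z[22]=0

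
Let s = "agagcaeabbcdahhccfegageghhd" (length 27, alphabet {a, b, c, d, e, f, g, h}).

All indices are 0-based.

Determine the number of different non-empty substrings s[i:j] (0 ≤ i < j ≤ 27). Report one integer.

rank→(start, suffix):
  0 → (7, 'abbcdahhccfegageghhd')
  1 → (5, 'aeabbcdahhccfegageghhd')
  2 → (0, 'agagcaeabbcdahhccfegageghhd')
  3 → (2, 'agcaeabbcdahhccfegageghhd')
  4 → (20, 'ageghhd')
  5 → (12, 'ahhccfegageghhd')
  6 → (8, 'bbcdahhccfegageghhd')
  7 → (9, 'bcdahhccfegageghhd')
  8 → (4, 'caeabbcdahhccfegageghhd')
  9 → (15, 'ccfegageghhd')
  10 → (10, 'cdahhccfegageghhd')
  11 → (16, 'cfegageghhd')
  12 → (26, 'd')
  13 → (11, 'dahhccfegageghhd')
  14 → (6, 'eabbcdahhccfegageghhd')
  15 → (18, 'egageghhd')
  16 → (22, 'eghhd')
  17 → (17, 'fegageghhd')
  18 → (1, 'gagcaeabbcdahhccfegageghhd')
  19 → (19, 'gageghhd')
  20 → (3, 'gcaeabbcdahhccfegageghhd')
  21 → (21, 'geghhd')
  22 → (23, 'ghhd')
  23 → (14, 'hccfegageghhd')
  24 → (25, 'hd')
  25 → (13, 'hhccfegageghhd')
  26 → (24, 'hhd')

SA = [7, 5, 0, 2, 20, 12, 8, 9, 4, 15, 10, 16, 26, 11, 6, 18, 22, 17, 1, 19, 3, 21, 23, 14, 25, 13, 24]
[i] adj suffixes → lcp
  [1] 7/5 → 1 ('a')
  [2] 5/0 → 1 ('a')
  [3] 0/2 → 2 ('ag')
  [4] 2/20 → 2 ('ag')
  [5] 20/12 → 1 ('a')
  [6] 12/8 → 0 ('')
  [7] 8/9 → 1 ('b')
  [8] 9/4 → 0 ('')
  [9] 4/15 → 1 ('c')
  [10] 15/10 → 1 ('c')
  [11] 10/16 → 1 ('c')
  [12] 16/26 → 0 ('')
  [13] 26/11 → 1 ('d')
  [14] 11/6 → 0 ('')
  [15] 6/18 → 1 ('e')
  [16] 18/22 → 2 ('eg')
  [17] 22/17 → 0 ('')
  [18] 17/1 → 0 ('')
  [19] 1/19 → 3 ('gag')
  [20] 19/3 → 1 ('g')
  [21] 3/21 → 1 ('g')
  [22] 21/23 → 1 ('g')
  [23] 23/14 → 0 ('')
  [24] 14/25 → 1 ('h')
  [25] 25/13 → 1 ('h')
  [26] 13/24 → 2 ('hh')

n(n+1)/2 = 27·28/2 = 378
Σ LCP = 0 + 1 + 1 + 2 + 2 + 1 + 0 + 1 + 0 + 1 + 1 + 1 + 0 + 1 + 0 + 1 + 2 + 0 + 0 + 3 + 1 + 1 + 1 + 0 + 1 + 1 + 2 = 25
distinct = 378 − 25 = 353

353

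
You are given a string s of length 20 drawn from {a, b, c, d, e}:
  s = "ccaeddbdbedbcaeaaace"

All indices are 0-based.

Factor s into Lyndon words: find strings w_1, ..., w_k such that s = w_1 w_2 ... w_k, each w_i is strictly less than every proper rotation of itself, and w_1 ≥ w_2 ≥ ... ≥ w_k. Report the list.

["c", "c", "aeddbdbedbc", "ae", "aaace"]

emit factor 1: 'c' (i=0, period=1)
emit factor 2: 'c' (i=1, period=1)
emit factor 3: 'aeddbdbedbc' (i=2, period=11)
emit factor 4: 'ae' (i=13, period=2)
emit factor 5: 'aaace' (i=15, period=5)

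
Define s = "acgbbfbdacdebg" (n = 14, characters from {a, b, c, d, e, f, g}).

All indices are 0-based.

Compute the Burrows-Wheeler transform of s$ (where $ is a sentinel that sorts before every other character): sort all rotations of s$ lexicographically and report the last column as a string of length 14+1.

rank  rotation         last
    0  $acgbbfbdacdebg  g
    1  acdebg$acgbbfbd  d
    2  acgbbfbdacdebg$  $
    3  bbfbdacdebg$acg  g
    4  bdacdebg$acgbbf  f
    5  bfbdacdebg$acgb  b
    6  bg$acgbbfbdacde  e
    7  cdebg$acgbbfbda  a
    8  cgbbfbdacdebg$a  a
    9  dacdebg$acgbbfb  b
   10  debg$acgbbfbdac  c
   11  ebg$acgbbfbdacd  d
   12  fbdacdebg$acgbb  b
   13  g$acgbbfbdacdeb  b
   14  gbbfbdacdebg$ac  c

gd$gfbeaabcdbbc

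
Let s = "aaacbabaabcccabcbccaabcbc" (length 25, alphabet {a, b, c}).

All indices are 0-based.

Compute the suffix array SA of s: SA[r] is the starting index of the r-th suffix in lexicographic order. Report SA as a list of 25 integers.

[0, 19, 7, 1, 5, 20, 13, 8, 2, 6, 4, 23, 21, 14, 16, 9, 24, 18, 12, 3, 22, 15, 17, 11, 10]

rank | idx | suffix
   0 |   0 | aaacbabaabcccabcbccaabcbc
   1 |  19 | aabcbc
   2 |   7 | aabcccabcbccaabcbc
   3 |   1 | aacbabaabcccabcbccaabcbc
   4 |   5 | abaabcccabcbccaabcbc
   5 |  20 | abcbc
   6 |  13 | abcbccaabcbc
   7 |   8 | abcccabcbccaabcbc
   8 |   2 | acbabaabcccabcbccaabcbc
   9 |   6 | baabcccabcbccaabcbc
  10 |   4 | babaabcccabcbccaabcbc
  11 |  23 | bc
  12 |  21 | bcbc
  13 |  14 | bcbccaabcbc
  14 |  16 | bccaabcbc
  15 |   9 | bcccabcbccaabcbc
  16 |  24 | c
  17 |  18 | caabcbc
  18 |  12 | cabcbccaabcbc
  19 |   3 | cbabaabcccabcbccaabcbc
  20 |  22 | cbc
  21 |  15 | cbccaabcbc
  22 |  17 | ccaabcbc
  23 |  11 | ccabcbccaabcbc
  24 |  10 | cccabcbccaabcbc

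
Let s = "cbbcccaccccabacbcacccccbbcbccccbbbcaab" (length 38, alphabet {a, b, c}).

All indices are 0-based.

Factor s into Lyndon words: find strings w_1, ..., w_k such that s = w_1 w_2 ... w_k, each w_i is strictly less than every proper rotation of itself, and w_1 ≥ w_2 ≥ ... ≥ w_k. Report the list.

emit factor 1: 'c' (i=0, period=1)
emit factor 2: 'bbccc' (i=1, period=5)
emit factor 3: 'acccc' (i=6, period=5)
emit factor 4: 'abacbcacccccbbcbccccbbbc' (i=11, period=24)
emit factor 5: 'aab' (i=35, period=3)

["c", "bbccc", "acccc", "abacbcacccccbbcbccccbbbc", "aab"]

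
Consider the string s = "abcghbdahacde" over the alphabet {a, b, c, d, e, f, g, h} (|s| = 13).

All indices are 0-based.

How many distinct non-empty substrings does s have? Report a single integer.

sorted suffixes:
  #0 SA[0]=0  'abcghbdahacde'
  #1 SA[1]=9  'acde'
  #2 SA[2]=7  'ahacde'
  #3 SA[3]=1  'bcghbdahacde'
  #4 SA[4]=5  'bdahacde'
  #5 SA[5]=10  'cde'
  #6 SA[6]=2  'cghbdahacde'
  #7 SA[7]=6  'dahacde'
  #8 SA[8]=11  'de'
  #9 SA[9]=12  'e'
  #10 SA[10]=3  'ghbdahacde'
  #11 SA[11]=8  'hacde'
  #12 SA[12]=4  'hbdahacde'

SA = [0, 9, 7, 1, 5, 10, 2, 6, 11, 12, 3, 8, 4]
rank  pair      lcp
   1  s[0:],s[9:]  1  'a'
   2  s[9:],s[7:]  1  'a'
   3  s[7:],s[1:]  0  ''
   4  s[1:],s[5:]  1  'b'
   5  s[5:],s[10:]  0  ''
   6  s[10:],s[2:]  1  'c'
   7  s[2:],s[6:]  0  ''
   8  s[6:],s[11:]  1  'd'
   9  s[11:],s[12:]  0  ''
  10  s[12:],s[3:]  0  ''
  11  s[3:],s[8:]  0  ''
  12  s[8:],s[4:]  1  'h'

n(n+1)/2 = 13·14/2 = 91
Σ LCP = 0 + 1 + 1 + 0 + 1 + 0 + 1 + 0 + 1 + 0 + 0 + 0 + 1 = 6
distinct = 91 − 6 = 85

85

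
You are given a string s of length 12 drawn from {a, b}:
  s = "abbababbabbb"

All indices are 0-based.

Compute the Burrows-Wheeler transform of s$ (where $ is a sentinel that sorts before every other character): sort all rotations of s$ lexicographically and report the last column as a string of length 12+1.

rank  rotation       last
    0  $abbababbabbb  b
    1  ababbabbb$abb  b
    2  abbababbabbb$  $
    3  abbabbb$abbab  b
    4  abbb$abbababb  b
    5  b$abbababbabb  b
    6  bababbabbb$ab  b
    7  babbabbb$abba  a
    8  babbb$abbabab  b
    9  bb$abbababbab  b
   10  bbababbabbb$a  a
   11  bbabbb$abbaba  a
   12  bbb$abbababba  a

bb$bbbbabbaaa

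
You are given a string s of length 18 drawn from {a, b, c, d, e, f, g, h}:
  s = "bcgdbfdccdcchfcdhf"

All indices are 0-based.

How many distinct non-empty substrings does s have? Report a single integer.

rank | idx | suffix
   0 |   0 | bcgdbfdccdcchfcdhf
   1 |   4 | bfdccdcchfcdhf
   2 |   7 | ccdcchfcdhf
   3 |  10 | cchfcdhf
   4 |   8 | cdcchfcdhf
   5 |  14 | cdhf
   6 |   1 | cgdbfdccdcchfcdhf
   7 |  11 | chfcdhf
   8 |   3 | dbfdccdcchfcdhf
   9 |   6 | dccdcchfcdhf
  10 |   9 | dcchfcdhf
  11 |  15 | dhf
  12 |  17 | f
  13 |  13 | fcdhf
  14 |   5 | fdccdcchfcdhf
  15 |   2 | gdbfdccdcchfcdhf
  16 |  16 | hf
  17 |  12 | hfcdhf

SA = [0, 4, 7, 10, 8, 14, 1, 11, 3, 6, 9, 15, 17, 13, 5, 2, 16, 12]
rank  pair      lcp
   1  s[0:],s[4:]  1  'b'
   2  s[4:],s[7:]  0  ''
   3  s[7:],s[10:]  2  'cc'
   4  s[10:],s[8:]  1  'c'
   5  s[8:],s[14:]  2  'cd'
   6  s[14:],s[1:]  1  'c'
   7  s[1:],s[11:]  1  'c'
   8  s[11:],s[3:]  0  ''
   9  s[3:],s[6:]  1  'd'
  10  s[6:],s[9:]  3  'dcc'
  11  s[9:],s[15:]  1  'd'
  12  s[15:],s[17:]  0  ''
  13  s[17:],s[13:]  1  'f'
  14  s[13:],s[5:]  1  'f'
  15  s[5:],s[2:]  0  ''
  16  s[2:],s[16:]  0  ''
  17  s[16:],s[12:]  2  'hf'

n(n+1)/2 = 18·19/2 = 171
Σ LCP = 0 + 1 + 0 + 2 + 1 + 2 + 1 + 1 + 0 + 1 + 3 + 1 + 0 + 1 + 1 + 0 + 0 + 2 = 17
distinct = 171 − 17 = 154

154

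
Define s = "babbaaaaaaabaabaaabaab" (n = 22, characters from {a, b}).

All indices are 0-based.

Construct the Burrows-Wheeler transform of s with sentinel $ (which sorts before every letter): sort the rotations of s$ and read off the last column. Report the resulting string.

bbaaababbaaaaaababaaa$a

rank  rotation                 last
    0  $babbaaaaaaabaabaaabaab  b
    1  aaaaaaabaabaaabaab$babb  b
    2  aaaaaabaabaaabaab$babba  a
    3  aaaaabaabaaabaab$babbaa  a
    4  aaaabaabaaabaab$babbaaa  a
    5  aaabaab$babbaaaaaaabaab  b
    6  aaabaabaaabaab$babbaaaa  a
    7  aab$babbaaaaaaabaabaaab  b
    8  aabaaabaab$babbaaaaaaab  b
    9  aabaab$babbaaaaaaabaaba  a
   10  aabaabaaabaab$babbaaaaa  a
   11  ab$babbaaaaaaabaabaaaba  a
   12  abaaabaab$babbaaaaaaaba  a
   13  abaab$babbaaaaaaabaabaa  a
   14  abaabaaabaab$babbaaaaaa  a
   15  abbaaaaaaabaabaaabaab$b  b
   16  b$babbaaaaaaabaabaaabaa  a
   17  baaaaaaabaabaaabaab$bab  b
   18  baaabaab$babbaaaaaaabaa  a
   19  baab$babbaaaaaaabaabaaa  a
   20  baabaaabaab$babbaaaaaaa  a
   21  babbaaaaaaabaabaaabaab$  $
   22  bbaaaaaaabaabaaabaab$ba  a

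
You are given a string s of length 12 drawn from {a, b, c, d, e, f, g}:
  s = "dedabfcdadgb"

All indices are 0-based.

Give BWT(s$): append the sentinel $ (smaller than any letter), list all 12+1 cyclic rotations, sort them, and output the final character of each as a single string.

bddgafec$adbd

rank  rotation       last
    0  $dedabfcdadgb  b
    1  abfcdadgb$ded  d
    2  adgb$dedabfcd  d
    3  b$dedabfcdadg  g
    4  bfcdadgb$deda  a
    5  cdadgb$dedabf  f
    6  dabfcdadgb$de  e
    7  dadgb$dedabfc  c
    8  dedabfcdadgb$  $
    9  dgb$dedabfcda  a
   10  edabfcdadgb$d  d
   11  fcdadgb$dedab  b
   12  gb$dedabfcdad  d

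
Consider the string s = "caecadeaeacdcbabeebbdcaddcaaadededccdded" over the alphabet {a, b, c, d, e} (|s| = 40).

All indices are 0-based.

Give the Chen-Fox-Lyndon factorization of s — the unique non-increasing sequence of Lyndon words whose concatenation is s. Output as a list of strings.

emit factor 1: 'c' (i=0, period=1)
emit factor 2: 'aec' (i=1, period=3)
emit factor 3: 'adeae' (i=4, period=5)
emit factor 4: 'acdcb' (i=9, period=5)
emit factor 5: 'abeebbdcaddc' (i=14, period=12)
emit factor 6: 'aaadededccdded' (i=26, period=14)

["c", "aec", "adeae", "acdcb", "abeebbdcaddc", "aaadededccdded"]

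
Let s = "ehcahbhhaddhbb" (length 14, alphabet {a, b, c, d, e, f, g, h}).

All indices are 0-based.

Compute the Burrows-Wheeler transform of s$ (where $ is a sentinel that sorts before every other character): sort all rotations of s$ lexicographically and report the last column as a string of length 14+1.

rank  rotation         last
    0  $ehcahbhhaddhbb  b
    1  addhbb$ehcahbhh  h
    2  ahbhhaddhbb$ehc  c
    3  b$ehcahbhhaddhb  b
    4  bb$ehcahbhhaddh  h
    5  bhhaddhbb$ehcah  h
    6  cahbhhaddhbb$eh  h
    7  ddhbb$ehcahbhha  a
    8  dhbb$ehcahbhhad  d
    9  ehcahbhhaddhbb$  $
   10  haddhbb$ehcahbh  h
   11  hbb$ehcahbhhadd  d
   12  hbhhaddhbb$ehca  a
   13  hcahbhhaddhbb$e  e
   14  hhaddhbb$ehcahb  b

bhcbhhhad$hdaeb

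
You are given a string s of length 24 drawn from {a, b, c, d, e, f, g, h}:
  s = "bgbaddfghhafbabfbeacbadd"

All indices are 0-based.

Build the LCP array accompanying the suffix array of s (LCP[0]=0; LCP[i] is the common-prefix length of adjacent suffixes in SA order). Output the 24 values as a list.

rank | idx | suffix
   0 |  13 | abfbeacbadd
   1 |  18 | acbadd
   2 |  21 | add
   3 |   3 | addfghhafbabfbeacbadd
   4 |  10 | afbabfbeacbadd
   5 |  12 | babfbeacbadd
   6 |  20 | badd
   7 |   2 | baddfghhafbabfbeacbadd
   8 |  16 | beacbadd
   9 |  14 | bfbeacbadd
  10 |   0 | bgbaddfghhafbabfbeacbadd
  11 |  19 | cbadd
  12 |  23 | d
  13 |  22 | dd
  14 |   4 | ddfghhafbabfbeacbadd
  15 |   5 | dfghhafbabfbeacbadd
  16 |  17 | eacbadd
  17 |  11 | fbabfbeacbadd
  18 |  15 | fbeacbadd
  19 |   6 | fghhafbabfbeacbadd
  20 |   1 | gbaddfghhafbabfbeacbadd
  21 |   7 | ghhafbabfbeacbadd
  22 |   9 | hafbabfbeacbadd
  23 |   8 | hhafbabfbeacbadd

SA = [13, 18, 21, 3, 10, 12, 20, 2, 16, 14, 0, 19, 23, 22, 4, 5, 17, 11, 15, 6, 1, 7, 9, 8]
rank  pair      lcp
   1  s[13:],s[18:]  1  'a'
   2  s[18:],s[21:]  1  'a'
   3  s[21:],s[3:]  3  'add'
   4  s[3:],s[10:]  1  'a'
   5  s[10:],s[12:]  0  ''
   6  s[12:],s[20:]  2  'ba'
   7  s[20:],s[2:]  4  'badd'
   8  s[2:],s[16:]  1  'b'
   9  s[16:],s[14:]  1  'b'
  10  s[14:],s[0:]  1  'b'
  11  s[0:],s[19:]  0  ''
  12  s[19:],s[23:]  0  ''
  13  s[23:],s[22:]  1  'd'
  14  s[22:],s[4:]  2  'dd'
  15  s[4:],s[5:]  1  'd'
  16  s[5:],s[17:]  0  ''
  17  s[17:],s[11:]  0  ''
  18  s[11:],s[15:]  2  'fb'
  19  s[15:],s[6:]  1  'f'
  20  s[6:],s[1:]  0  ''
  21  s[1:],s[7:]  1  'g'
  22  s[7:],s[9:]  0  ''
  23  s[9:],s[8:]  1  'h'

[0, 1, 1, 3, 1, 0, 2, 4, 1, 1, 1, 0, 0, 1, 2, 1, 0, 0, 2, 1, 0, 1, 0, 1]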